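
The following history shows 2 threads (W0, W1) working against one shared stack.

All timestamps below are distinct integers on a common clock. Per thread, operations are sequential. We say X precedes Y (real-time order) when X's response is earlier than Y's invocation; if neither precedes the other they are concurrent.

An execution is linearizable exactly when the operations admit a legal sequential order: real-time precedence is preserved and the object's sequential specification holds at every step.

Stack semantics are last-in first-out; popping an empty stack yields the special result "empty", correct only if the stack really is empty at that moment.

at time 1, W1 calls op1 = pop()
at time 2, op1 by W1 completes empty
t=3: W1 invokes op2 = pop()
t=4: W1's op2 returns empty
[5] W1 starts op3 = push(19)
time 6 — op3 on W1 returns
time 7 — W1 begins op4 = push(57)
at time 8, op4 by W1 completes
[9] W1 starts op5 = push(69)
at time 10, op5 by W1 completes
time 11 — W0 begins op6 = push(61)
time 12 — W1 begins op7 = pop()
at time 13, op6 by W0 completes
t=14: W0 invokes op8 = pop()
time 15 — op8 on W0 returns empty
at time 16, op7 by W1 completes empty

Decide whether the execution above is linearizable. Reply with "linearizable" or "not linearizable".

not linearizable

prefix check: 1..14 passes, 1..15 fails once op8's time-15 response joins
exactly one order of the 7 completed ops respects real time; the stack replay fails
include/drop combinations of the 1 pending operation (op7) were all tried; none helps
sample order op1, op2, op3, op4, op5, op6, op8 (pending dropped) stalls at step 7 — op8 pop() → empty has no legal effect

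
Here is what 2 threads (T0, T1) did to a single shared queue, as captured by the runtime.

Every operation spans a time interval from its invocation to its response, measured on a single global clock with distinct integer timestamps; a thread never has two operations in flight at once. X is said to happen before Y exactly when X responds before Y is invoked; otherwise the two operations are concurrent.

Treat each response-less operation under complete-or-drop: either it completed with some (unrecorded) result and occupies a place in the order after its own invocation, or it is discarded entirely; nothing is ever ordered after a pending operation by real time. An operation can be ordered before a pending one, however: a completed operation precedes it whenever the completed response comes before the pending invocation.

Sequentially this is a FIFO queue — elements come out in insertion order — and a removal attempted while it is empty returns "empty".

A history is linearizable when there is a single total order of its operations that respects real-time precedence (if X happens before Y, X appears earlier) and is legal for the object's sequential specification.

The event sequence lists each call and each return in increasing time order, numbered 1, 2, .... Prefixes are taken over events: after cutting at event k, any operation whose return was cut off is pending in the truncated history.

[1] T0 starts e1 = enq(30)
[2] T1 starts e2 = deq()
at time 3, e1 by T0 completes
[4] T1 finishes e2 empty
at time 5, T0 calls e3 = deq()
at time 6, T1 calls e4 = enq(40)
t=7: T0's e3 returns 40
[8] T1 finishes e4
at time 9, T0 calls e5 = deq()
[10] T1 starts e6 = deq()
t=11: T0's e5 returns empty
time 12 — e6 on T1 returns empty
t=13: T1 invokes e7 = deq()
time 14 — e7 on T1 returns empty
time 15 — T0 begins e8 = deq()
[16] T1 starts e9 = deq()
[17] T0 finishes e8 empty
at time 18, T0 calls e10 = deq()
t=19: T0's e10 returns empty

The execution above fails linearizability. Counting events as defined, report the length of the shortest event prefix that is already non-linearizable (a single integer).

7

a valid linearization of events 1..6 exists, for instance e2, e1:
after step 1 (e2 deq() → empty): queue <>
after step 2 (e1 enq(30)): queue <30>
at event 7 (e3's time-7 response) nothing linearizes any more
include/drop combinations of the 1 pending operation (e4) were all tried; none helps
one such order, e1, e2, e3 (pending dropped), breaks at step 2 where e2 deq() → empty is illegal
one such order, e2, e1, e3 (pending dropped), breaks at step 3 where e3 deq() → 40 is illegal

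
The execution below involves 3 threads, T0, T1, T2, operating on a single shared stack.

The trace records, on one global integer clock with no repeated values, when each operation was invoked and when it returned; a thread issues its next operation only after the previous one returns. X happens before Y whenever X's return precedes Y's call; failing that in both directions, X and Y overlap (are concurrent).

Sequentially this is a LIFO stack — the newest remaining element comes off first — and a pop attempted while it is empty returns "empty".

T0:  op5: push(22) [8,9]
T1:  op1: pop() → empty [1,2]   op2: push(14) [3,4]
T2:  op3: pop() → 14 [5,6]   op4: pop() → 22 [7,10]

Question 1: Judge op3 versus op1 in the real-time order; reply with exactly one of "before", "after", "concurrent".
op3 spans [5,6], op1 spans [1,2]
resp(op1)=2 < inv(op3)=5

after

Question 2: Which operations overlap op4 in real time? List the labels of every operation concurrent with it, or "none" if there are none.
concurrent with op4 ([7,10]): every op whose interval crosses 7..10
op1 [1,2]: before
op2 [3,4]: before
op3 [5,6]: before
op5 [8,9]: concurrent

op5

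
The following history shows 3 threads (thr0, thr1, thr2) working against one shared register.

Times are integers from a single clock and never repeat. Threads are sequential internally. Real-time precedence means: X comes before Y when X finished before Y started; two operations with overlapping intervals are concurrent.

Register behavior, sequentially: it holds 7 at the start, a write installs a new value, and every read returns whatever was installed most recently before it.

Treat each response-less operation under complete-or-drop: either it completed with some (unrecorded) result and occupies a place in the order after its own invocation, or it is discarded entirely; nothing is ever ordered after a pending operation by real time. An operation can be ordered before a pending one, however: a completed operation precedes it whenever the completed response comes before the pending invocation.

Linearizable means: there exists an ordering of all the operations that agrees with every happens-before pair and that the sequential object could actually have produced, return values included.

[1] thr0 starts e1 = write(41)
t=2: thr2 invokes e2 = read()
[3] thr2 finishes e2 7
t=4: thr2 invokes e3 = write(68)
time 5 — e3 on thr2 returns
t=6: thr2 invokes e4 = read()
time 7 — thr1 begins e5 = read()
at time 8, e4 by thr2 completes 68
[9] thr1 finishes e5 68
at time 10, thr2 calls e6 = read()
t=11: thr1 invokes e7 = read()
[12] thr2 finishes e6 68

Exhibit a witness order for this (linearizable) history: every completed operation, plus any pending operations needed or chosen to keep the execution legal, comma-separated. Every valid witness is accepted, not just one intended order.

e2, e1, e3, e4, e5, e6

1. e2 read() → 7, leaving value 7
2. e1 write(41) (pending, included), leaving value 41
3. e3 write(68), leaving value 68
4. e4 read() → 68, leaving value 68
5. e5 read() → 68, leaving value 68
6. e6 read() → 68, leaving value 68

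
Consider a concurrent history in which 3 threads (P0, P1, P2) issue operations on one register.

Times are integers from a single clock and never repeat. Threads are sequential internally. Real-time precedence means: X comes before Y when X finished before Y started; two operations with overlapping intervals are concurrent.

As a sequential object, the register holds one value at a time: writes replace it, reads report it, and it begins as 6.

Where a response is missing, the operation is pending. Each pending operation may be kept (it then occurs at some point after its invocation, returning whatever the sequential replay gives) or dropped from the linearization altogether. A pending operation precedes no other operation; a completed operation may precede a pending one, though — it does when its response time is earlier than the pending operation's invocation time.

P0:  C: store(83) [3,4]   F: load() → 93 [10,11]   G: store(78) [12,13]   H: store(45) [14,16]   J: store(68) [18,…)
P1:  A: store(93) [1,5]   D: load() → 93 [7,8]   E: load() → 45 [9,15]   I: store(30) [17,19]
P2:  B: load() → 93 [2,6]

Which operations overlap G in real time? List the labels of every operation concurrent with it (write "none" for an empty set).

G runs from 12 to 13; window-overlapping ops are concurrent
A [1,5]: before
B [2,6]: before
C [3,4]: before
D [7,8]: before
E [9,15]: concurrent
F [10,11]: before
H [14,16]: after
I [17,19]: after
J [18,…): after

E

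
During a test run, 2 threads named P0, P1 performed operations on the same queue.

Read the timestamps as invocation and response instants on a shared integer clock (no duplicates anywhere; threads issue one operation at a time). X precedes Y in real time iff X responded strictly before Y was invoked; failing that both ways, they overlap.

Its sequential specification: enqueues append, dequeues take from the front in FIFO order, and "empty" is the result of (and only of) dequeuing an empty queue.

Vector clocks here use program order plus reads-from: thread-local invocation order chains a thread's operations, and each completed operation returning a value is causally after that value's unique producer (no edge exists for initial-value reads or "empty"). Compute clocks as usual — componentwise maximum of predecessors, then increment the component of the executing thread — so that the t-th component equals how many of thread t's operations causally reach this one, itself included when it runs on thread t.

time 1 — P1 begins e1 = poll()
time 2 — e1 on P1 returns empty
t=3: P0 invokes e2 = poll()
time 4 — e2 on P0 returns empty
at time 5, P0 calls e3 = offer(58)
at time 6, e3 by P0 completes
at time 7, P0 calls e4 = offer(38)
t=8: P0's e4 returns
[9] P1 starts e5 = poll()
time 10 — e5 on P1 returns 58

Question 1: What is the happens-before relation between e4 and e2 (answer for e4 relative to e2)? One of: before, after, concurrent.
after

e4 spans [7,8], e2 spans [3,4]
resp(e2)=4 < inv(e4)=7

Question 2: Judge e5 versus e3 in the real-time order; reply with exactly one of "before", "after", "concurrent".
after

e5 spans [9,10], e3 spans [5,6]
resp(e3)=6 < inv(e5)=9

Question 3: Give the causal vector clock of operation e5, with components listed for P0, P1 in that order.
(2, 2)

VC(e1, invoked at 1): no causal predecessors; +1 on P1 → (0, 1)
VC(e2, invoked at 3): no causal predecessors; +1 on P0 → (1, 0)
invoked at 5, e3 merges VC(e2)=(1, 0) and bumps P0's slot → (2, 0)
invoked at 7, e4 merges VC(e3)=(2, 0) and bumps P0's slot → (3, 0)
invoked at 9, e5 merges VC(e1)=(0, 1), VC(e3)=(2, 0) and bumps P1's slot → (2, 2)
target: VC(e5) = (2, 2)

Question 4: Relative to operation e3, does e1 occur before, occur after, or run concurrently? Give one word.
before

e1 spans [1,2], e3 spans [5,6]
resp(e1)=2 < inv(e3)=5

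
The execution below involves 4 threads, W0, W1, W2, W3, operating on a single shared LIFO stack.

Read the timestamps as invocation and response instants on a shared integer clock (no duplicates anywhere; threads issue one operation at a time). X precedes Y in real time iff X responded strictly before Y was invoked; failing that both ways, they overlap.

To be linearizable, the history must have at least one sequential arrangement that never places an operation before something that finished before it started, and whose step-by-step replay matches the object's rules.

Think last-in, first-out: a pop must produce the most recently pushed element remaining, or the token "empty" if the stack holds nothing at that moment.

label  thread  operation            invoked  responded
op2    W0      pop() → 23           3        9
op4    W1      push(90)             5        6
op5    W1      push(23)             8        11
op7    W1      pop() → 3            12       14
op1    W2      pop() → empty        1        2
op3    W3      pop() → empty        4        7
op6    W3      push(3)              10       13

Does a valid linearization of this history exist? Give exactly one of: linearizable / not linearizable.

one valid linearization: op1, op3, op4, op5, op2, op6, op7
after step 1 (op1 pop() → empty): stack <>
after step 2 (op3 pop() → empty): stack <>
after step 3 (op4 push(90)): stack <90>
after step 4 (op5 push(23)): stack <90,23>
after step 5 (op2 pop() → 23): stack <90>
after step 6 (op6 push(3)): stack <90,3>
after step 7 (op7 pop() → 3): stack <90>

linearizable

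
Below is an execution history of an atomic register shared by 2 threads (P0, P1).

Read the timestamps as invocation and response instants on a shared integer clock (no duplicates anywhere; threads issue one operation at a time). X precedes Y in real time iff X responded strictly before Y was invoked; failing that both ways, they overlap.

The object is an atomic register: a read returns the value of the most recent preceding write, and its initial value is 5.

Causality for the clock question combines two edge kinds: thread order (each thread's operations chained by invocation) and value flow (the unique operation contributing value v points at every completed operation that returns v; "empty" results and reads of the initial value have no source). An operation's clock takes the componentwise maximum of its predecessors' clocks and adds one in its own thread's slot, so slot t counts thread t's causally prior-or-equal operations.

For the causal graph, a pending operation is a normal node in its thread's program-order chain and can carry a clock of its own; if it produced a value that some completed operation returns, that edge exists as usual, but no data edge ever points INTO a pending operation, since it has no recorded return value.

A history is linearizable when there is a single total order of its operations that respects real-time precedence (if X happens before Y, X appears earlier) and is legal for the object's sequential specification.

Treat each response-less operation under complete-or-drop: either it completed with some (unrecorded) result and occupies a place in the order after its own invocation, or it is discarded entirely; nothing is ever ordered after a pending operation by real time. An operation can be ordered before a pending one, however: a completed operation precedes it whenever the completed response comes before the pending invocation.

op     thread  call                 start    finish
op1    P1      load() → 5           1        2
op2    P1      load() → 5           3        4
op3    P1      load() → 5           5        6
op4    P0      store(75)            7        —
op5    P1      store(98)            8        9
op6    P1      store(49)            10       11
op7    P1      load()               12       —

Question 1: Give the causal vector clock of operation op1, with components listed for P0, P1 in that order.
(0, 1)

invoked at 1, op1 has no predecessors; its own P1 bump gives (0, 1)
invoked at 7, op4 has no predecessors; its own P0 bump gives (1, 0)
op2 (invocation 3): componentwise max over VC(op1)=(0, 1), +1 at P1, giving (0, 2)
op3 (invocation 5): componentwise max over VC(op2)=(0, 2), +1 at P1, giving (0, 3)
op5 (invocation 8): componentwise max over VC(op3)=(0, 3), +1 at P1, giving (0, 4)
op6 (invocation 10): componentwise max over VC(op5)=(0, 4), +1 at P1, giving (0, 5)
op7 (invocation 12): componentwise max over VC(op6)=(0, 5), +1 at P1, giving (0, 6)
target: VC(op1) = (0, 1)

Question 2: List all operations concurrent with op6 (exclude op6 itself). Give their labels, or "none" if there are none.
op4

op6 runs from 10 to 11; window-overlapping ops are concurrent
op1 [1,2]: before
op2 [3,4]: before
op3 [5,6]: before
op4 [7,…): concurrent
op5 [8,9]: before
op7 [12,…): after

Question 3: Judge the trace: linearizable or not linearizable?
linearizable

witness order: op1, op2, op3, op4, op5, op6
after step 1 (op1 load() → 5): value 5
after step 2 (op2 load() → 5): value 5
after step 3 (op3 load() → 5): value 5
after step 4 (op4 store(75) (pending, included)): value 75
after step 5 (op5 store(98)): value 98
after step 6 (op6 store(49)): value 49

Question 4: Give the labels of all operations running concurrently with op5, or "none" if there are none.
op4

op5 spans [8,9]; an op avoiding the whole window 8..9 is ordered, any other is concurrent
op1 [1,2]: before
op2 [3,4]: before
op3 [5,6]: before
op4 [7,…): concurrent
op6 [10,11]: after
op7 [12,…): after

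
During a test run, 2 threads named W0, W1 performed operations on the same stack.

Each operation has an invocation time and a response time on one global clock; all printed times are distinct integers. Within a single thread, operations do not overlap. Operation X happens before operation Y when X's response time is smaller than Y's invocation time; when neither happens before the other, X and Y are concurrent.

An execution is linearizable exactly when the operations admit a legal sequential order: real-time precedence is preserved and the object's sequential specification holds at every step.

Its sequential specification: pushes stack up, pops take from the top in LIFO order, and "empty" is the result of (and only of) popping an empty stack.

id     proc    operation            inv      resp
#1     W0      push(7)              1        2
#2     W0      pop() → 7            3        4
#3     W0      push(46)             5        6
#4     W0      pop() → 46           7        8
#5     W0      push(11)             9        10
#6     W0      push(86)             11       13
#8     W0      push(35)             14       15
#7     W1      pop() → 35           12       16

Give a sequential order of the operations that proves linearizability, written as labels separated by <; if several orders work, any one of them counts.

after step 1 (#1 push(7)): stack <7>
after step 2 (#2 pop() → 7): stack <>
after step 3 (#3 push(46)): stack <46>
after step 4 (#4 pop() → 46): stack <>
after step 5 (#5 push(11)): stack <11>
after step 6 (#6 push(86)): stack <11,86>
after step 7 (#8 push(35)): stack <11,86,35>
after step 8 (#7 pop() → 35): stack <11,86>

#1 < #2 < #3 < #4 < #5 < #6 < #8 < #7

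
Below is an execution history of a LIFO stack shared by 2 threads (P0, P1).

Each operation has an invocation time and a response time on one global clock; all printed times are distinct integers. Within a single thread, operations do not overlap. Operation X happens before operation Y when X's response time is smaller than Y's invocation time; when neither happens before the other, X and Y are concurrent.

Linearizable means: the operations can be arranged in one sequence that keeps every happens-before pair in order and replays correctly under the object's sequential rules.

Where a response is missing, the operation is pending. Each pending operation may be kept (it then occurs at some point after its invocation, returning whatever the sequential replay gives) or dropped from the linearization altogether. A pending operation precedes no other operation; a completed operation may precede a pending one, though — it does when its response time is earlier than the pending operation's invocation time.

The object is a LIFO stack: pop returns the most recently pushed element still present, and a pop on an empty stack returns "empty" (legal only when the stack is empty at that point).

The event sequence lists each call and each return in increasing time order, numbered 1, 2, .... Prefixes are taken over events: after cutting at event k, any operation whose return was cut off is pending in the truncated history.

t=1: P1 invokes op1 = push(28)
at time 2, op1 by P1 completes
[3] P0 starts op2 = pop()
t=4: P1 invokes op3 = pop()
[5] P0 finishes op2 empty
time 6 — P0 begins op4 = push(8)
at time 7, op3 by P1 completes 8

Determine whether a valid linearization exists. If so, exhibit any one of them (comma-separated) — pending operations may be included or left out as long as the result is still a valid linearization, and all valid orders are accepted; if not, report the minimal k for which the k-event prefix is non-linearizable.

already the first 7 events (up to op3's response at time 7) admit no linearization; the first 6 still do
3 completed operations, 2 real-time-consistent orders — every LIFO stack replay fails
every completion of the 1 pending operation (op4) was checked; none linearizes
sample order op1, op2, op3 (pending dropped) stalls at step 2 — op2 pop() → empty has no legal effect
sample order op1, op3, op2 (pending dropped) stalls at step 2 — op3 pop() → 8 has no legal effect

not linearizable — minimal violating prefix: 7 events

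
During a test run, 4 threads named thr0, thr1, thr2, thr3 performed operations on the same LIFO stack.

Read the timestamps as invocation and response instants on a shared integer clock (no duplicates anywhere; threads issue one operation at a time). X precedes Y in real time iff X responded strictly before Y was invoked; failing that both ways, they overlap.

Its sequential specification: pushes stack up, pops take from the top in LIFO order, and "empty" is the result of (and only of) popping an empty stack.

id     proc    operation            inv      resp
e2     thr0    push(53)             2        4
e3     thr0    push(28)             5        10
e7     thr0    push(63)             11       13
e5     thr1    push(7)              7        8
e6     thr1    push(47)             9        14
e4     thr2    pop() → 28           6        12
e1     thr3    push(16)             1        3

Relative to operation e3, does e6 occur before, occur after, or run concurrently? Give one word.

e6 spans [9,14], e3 spans [5,10]
the intervals overlap in both directions

concurrent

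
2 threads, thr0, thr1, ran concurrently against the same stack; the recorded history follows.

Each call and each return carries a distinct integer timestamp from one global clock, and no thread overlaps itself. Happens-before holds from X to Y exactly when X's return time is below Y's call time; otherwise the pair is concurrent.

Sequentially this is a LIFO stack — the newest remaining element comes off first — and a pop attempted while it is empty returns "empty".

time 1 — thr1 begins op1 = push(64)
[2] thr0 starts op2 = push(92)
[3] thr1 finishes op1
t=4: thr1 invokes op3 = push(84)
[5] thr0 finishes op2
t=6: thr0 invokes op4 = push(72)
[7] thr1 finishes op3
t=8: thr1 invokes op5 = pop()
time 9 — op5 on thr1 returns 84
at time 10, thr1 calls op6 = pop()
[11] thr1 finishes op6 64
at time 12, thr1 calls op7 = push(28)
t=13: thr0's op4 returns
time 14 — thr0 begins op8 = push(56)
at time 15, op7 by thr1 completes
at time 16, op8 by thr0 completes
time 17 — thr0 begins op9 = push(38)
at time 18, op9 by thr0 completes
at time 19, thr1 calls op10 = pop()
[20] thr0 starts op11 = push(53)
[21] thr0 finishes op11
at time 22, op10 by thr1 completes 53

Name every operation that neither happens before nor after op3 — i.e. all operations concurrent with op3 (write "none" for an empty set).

op2, op4

op3 spans [4,7]: anything still running between times 4 and 7 counts as concurrent
op1 [1,3]: before
op2 [2,5]: concurrent
op4 [6,13]: concurrent
op5 [8,9]: after
op6 [10,11]: after
op7 [12,15]: after
op8 [14,16]: after
op9 [17,18]: after
op10 [19,22]: after
op11 [20,21]: after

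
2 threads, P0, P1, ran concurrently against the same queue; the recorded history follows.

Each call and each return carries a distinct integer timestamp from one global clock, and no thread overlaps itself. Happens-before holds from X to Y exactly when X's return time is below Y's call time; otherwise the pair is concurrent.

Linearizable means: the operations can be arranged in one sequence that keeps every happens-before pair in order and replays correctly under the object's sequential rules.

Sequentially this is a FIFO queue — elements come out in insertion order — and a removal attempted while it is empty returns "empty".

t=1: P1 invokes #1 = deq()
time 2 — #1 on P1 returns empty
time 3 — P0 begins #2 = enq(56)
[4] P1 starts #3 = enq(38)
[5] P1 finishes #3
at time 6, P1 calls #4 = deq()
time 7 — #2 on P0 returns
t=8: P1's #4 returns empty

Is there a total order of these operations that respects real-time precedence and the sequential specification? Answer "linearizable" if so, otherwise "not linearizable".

events 1..7 are fine; event 8 — the response of #4 at time 8 — makes the prefix non-linearizable
3 orders of the 4 completed queue ops respect real time; none is legal
for example #1, #2, #3, #4 fails at step 4: #4 deq() → empty is not legal there
for example #1, #3, #2, #4 fails at step 4: #4 deq() → empty is not legal there

not linearizable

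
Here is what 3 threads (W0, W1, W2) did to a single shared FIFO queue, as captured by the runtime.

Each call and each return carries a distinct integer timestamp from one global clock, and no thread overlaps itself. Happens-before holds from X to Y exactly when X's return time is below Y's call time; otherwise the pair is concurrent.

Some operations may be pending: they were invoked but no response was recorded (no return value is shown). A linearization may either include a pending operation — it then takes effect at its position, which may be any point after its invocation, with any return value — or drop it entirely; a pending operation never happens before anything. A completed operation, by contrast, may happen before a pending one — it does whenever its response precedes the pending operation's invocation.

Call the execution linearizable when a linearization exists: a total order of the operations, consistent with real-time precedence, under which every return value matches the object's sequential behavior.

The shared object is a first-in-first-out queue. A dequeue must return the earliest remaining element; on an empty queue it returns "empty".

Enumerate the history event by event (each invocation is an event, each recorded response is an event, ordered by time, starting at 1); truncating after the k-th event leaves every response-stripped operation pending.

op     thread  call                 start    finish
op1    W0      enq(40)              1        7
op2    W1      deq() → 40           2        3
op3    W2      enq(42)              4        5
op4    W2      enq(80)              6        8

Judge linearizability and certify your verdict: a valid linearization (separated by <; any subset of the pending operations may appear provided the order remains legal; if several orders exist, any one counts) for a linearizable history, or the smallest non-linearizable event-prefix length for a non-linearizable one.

after step 1 (op1 enq(40)): queue <40>
after step 2 (op2 deq() → 40): queue <>
after step 3 (op3 enq(42)): queue <42>
after step 4 (op4 enq(80)): queue <42,80>

linearizable — witness: op1 < op2 < op3 < op4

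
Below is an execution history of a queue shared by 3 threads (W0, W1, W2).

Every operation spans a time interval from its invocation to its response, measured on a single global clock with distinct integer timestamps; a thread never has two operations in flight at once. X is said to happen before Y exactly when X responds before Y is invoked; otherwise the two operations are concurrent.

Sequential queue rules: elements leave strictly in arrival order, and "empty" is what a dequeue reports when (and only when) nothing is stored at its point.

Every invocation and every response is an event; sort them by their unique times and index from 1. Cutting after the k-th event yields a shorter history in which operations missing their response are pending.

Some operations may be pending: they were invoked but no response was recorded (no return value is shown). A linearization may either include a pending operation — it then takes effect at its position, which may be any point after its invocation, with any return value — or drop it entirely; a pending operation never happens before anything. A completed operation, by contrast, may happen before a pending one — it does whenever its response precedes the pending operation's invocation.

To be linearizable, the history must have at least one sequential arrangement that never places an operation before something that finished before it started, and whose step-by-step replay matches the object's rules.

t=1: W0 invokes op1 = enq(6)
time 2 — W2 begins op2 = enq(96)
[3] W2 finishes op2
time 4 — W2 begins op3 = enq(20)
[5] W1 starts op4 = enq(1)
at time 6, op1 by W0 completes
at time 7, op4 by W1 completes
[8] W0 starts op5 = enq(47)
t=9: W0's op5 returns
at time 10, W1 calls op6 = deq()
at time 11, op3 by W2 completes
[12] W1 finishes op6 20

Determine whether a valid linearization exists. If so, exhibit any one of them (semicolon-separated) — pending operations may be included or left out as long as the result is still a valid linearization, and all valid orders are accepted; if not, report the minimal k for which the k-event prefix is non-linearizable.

already the first 12 events (up to op6's response at time 12) admit no linearization; the first 11 still do
every one of the 14 real-time-consistent orders over 6 completed queue ops fails the sequential spec
e.g. op1, op2, op3, op4, op5, op6: illegal at step 6, since op6 deq() → 20 cannot apply there
e.g. op1, op2, op4, op3, op5, op6: illegal at step 6, since op6 deq() → 20 cannot apply there

not linearizable — minimal violating prefix: 12 events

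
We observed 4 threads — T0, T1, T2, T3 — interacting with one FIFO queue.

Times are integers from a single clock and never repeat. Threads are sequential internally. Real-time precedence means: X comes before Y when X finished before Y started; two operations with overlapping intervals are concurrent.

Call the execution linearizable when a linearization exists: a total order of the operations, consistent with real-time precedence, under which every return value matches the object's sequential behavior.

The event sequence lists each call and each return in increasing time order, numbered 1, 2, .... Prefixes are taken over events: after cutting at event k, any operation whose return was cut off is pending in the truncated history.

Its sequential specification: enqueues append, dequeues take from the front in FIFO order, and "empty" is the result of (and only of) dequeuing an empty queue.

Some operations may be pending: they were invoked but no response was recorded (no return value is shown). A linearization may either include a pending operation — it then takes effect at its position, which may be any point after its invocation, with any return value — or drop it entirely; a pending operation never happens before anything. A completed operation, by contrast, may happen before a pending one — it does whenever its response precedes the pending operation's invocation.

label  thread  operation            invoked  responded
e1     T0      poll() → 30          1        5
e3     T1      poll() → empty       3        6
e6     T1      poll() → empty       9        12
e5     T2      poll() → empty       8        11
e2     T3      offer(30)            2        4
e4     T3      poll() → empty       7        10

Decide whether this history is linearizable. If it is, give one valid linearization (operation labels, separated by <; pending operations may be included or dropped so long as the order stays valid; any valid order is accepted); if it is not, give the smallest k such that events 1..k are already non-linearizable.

after step 1 (e2 offer(30)): queue <30>
after step 2 (e1 poll() → 30): queue <>
after step 3 (e3 poll() → empty): queue <>
after step 4 (e4 poll() → empty): queue <>
after step 5 (e5 poll() → empty): queue <>
after step 6 (e6 poll() → empty): queue <>

linearizable — witness: e2 < e1 < e3 < e4 < e5 < e6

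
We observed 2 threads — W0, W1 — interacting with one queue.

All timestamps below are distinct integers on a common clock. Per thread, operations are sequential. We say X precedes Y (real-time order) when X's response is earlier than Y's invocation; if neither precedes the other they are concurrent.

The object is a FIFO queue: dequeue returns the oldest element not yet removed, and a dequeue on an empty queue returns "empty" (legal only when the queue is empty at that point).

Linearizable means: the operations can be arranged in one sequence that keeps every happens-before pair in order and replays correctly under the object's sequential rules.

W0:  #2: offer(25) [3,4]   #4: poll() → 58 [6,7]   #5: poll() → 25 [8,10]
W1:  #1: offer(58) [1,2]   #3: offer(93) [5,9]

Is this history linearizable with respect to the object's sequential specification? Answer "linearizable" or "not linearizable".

witness order: #1, #2, #3, #4, #5
1. #1 offer(58), leaving queue <58>
2. #2 offer(25), leaving queue <58,25>
3. #3 offer(93), leaving queue <58,25,93>
4. #4 poll() → 58, leaving queue <25,93>
5. #5 poll() → 25, leaving queue <93>

linearizable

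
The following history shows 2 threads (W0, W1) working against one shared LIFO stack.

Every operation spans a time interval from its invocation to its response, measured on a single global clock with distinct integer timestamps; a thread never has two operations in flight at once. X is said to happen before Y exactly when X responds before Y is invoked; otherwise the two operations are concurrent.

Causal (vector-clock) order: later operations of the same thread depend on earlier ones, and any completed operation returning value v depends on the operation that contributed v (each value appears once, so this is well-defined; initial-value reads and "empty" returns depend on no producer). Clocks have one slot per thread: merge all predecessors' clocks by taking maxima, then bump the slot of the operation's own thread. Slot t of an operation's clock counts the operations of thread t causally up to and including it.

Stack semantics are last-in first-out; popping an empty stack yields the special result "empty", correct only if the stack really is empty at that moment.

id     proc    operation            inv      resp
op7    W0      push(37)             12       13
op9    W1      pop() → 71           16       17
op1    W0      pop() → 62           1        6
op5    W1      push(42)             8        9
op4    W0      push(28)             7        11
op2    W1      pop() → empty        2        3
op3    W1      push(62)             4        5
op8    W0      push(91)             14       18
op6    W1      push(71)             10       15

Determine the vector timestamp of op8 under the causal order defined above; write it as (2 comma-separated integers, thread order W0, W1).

VC(op2, invoked at 2): no causal predecessors; +1 on W1 → (0, 1)
op3 (invocation 4): componentwise max over VC(op2)=(0, 1), +1 at W1, giving (0, 2)
op5 (invocation 8): componentwise max over VC(op3)=(0, 2), +1 at W1, giving (0, 3)
op1 (invocation 1): componentwise max over VC(op3)=(0, 2), +1 at W0, giving (1, 2)
op6 (invocation 10): componentwise max over VC(op5)=(0, 3), +1 at W1, giving (0, 4)
op4 (invocation 7): componentwise max over VC(op1)=(1, 2), +1 at W0, giving (2, 2)
op9 (invocation 16): componentwise max over VC(op6)=(0, 4), +1 at W1, giving (0, 5)
op7 (invocation 12): componentwise max over VC(op4)=(2, 2), +1 at W0, giving (3, 2)
op8 (invocation 14): componentwise max over VC(op7)=(3, 2), +1 at W0, giving (4, 2)
target: VC(op8) = (4, 2)

(4, 2)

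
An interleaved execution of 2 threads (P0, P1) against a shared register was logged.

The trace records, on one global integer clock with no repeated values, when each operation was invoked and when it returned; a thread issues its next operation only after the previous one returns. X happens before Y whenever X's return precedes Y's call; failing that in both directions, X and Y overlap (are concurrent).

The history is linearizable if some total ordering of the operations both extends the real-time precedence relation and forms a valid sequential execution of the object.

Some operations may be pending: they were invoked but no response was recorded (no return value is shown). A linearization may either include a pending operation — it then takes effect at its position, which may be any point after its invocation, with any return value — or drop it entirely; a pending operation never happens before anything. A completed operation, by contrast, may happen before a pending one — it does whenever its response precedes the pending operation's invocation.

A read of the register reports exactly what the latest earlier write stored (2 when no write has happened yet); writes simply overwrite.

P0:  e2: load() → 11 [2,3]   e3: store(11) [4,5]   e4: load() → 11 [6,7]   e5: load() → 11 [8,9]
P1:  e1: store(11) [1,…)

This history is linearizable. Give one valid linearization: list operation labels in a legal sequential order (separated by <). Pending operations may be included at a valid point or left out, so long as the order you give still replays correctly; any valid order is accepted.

step 1: e1 store(11) (pending, included) — value 11
step 2: e2 load() → 11 — value 11
step 3: e3 store(11) — value 11
step 4: e4 load() → 11 — value 11
step 5: e5 load() → 11 — value 11

e1 < e2 < e3 < e4 < e5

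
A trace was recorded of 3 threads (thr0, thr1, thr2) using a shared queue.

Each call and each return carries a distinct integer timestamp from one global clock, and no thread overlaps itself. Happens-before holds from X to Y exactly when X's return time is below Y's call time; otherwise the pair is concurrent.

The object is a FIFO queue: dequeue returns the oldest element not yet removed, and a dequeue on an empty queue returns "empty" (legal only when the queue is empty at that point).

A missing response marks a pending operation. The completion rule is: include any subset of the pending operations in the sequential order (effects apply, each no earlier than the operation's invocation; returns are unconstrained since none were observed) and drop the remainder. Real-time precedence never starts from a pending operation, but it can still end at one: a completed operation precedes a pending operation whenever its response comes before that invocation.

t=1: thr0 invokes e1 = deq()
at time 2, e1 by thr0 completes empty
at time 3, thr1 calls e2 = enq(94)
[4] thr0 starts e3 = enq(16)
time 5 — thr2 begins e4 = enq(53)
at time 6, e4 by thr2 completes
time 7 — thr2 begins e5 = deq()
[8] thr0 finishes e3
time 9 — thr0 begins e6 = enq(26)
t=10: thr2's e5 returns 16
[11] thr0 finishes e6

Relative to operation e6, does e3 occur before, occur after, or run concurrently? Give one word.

before

e3 spans [4,8], e6 spans [9,11]
resp(e3)=8 < inv(e6)=9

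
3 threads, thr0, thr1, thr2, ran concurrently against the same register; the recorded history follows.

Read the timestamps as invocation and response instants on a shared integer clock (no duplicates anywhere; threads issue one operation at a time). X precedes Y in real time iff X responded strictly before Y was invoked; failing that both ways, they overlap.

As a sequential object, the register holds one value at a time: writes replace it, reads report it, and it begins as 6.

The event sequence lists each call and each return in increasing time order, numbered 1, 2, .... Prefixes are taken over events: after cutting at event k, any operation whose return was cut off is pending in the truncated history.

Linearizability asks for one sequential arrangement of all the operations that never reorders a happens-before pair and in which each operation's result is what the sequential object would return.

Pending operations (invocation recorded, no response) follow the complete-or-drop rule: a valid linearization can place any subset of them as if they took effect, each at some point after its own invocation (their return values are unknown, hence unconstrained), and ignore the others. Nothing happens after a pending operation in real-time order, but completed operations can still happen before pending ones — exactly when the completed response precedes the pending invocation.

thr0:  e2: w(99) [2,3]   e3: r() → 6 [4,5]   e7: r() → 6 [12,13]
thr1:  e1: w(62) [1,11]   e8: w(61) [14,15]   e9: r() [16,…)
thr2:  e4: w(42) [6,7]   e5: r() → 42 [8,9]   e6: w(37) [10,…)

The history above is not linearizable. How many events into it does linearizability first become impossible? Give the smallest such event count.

5

a valid linearization of events 1..4 exists, for instance e1, e2:
1. e1 w(62) (pending, included), leaving value 62
2. e2 w(99), leaving value 99
once event 5 joins (e3's response, time 5), exhaustive search finds no witness
completion choices over the 1 pending operation (e1) were checked; none helps
for example e2, e3 (pending dropped) fails at step 2: e3 r() → 6 is not legal there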